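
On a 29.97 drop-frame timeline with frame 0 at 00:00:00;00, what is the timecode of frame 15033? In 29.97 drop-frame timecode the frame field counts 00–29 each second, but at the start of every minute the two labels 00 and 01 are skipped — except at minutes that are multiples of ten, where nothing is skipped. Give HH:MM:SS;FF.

00:08:21;19

Each 10-minute DF block holds 10 × 60 × 30 − 9 × 2 = 17982 frames. 15033 ÷ 17982 → 0 full blocks, remainder 15033.
Within the partial block the first minute is 1800 frames and each further minute 1798, so 8 further minute boundaries passed. Total skipped labels = 18 × 0 + 2 × 8 = 16.
Non-drop label index = 15033 + 16 = 15049; at 30 labels/s that is 00:08:21:19, i.e. DF 00:08:21;19.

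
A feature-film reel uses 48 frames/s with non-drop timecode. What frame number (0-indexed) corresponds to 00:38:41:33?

Total seconds to the label: (0 × 3600 + 38 × 60 + 41) = 2321.
Frame index = 2321 × 48 + 33 = 111441.

frame 111441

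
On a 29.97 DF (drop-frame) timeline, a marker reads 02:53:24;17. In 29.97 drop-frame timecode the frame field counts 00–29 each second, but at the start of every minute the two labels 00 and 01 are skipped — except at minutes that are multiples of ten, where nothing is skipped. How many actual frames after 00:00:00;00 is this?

Complete 10-minute blocks: 17, each 17982 frames → 305694.
Remaining 3 whole minutes in the current block: 1800 + 2 × 1798 = 5396 frames.
Within the current minute: 24 × 30 + 17 − 2 = 735 (labels ;00/;01 skipped at this minute). Total = 305694 + 5396 + 735 = 311825.

311825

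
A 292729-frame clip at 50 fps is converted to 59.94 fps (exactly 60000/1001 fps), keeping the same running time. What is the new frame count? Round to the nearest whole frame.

350924 frames

Frames at target rate = 292729 × (60000/1001) / (50) = 351274800/1001 ≈ 350923.876.
Nearest whole frame: 350924.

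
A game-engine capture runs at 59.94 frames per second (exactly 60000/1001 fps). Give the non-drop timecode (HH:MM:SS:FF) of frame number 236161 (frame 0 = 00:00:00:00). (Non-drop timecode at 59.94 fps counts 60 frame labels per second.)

01:05:36:01

236161 ÷ 60 = 3936 full seconds, remainder 1 frame.
3936 s = 1 h 5 min 36 s.
Timecode: 01:05:36:01.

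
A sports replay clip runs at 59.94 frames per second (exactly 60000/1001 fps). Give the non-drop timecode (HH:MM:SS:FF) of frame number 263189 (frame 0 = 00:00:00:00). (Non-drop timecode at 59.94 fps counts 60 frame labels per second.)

01:13:06:29

263189 ÷ 60 = 4386 full seconds, remainder 29 frames.
4386 s = 1 h 13 min 6 s.
Timecode: 01:13:06:29.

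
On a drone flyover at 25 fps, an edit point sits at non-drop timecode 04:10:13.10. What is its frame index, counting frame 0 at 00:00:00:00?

375335

Total seconds to the label: (4 × 3600 + 10 × 60 + 13) = 15013.
Frame index = 15013 × 25 + 10 = 375335.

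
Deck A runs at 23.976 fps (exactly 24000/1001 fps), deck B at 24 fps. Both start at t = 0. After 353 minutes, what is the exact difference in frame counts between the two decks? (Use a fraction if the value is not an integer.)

508320/1001 frames

353 min = 21180 s.
A emits 24000/1001 × 21180 = 508320000/1001 frames; B emits 24 × 21180 = 508320.
Difference = 508320/1001 frames (≈ 507.8122); B is ahead of A.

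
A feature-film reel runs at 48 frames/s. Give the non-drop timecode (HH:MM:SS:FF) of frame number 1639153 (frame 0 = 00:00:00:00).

09:29:09:01

1639153 ÷ 48 = 34149 full seconds, remainder 1 frame.
34149 s = 9 h 29 min 9 s.
Timecode: 09:29:09:01.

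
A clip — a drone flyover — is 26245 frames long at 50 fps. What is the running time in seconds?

524.9 seconds

Running time = 26245 / (50) = 524.9 s.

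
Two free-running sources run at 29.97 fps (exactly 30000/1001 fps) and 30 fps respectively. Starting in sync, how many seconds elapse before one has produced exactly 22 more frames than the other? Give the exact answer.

11011/15 seconds

The gap grows by |30 − 30000/1001| = 30/1001 frames per second.
Time for a 22-frame gap: 22 ÷ (30/1001) = 11011/15 s.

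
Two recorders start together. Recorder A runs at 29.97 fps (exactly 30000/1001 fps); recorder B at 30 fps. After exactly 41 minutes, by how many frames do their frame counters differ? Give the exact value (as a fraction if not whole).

41 min = 2460 s.
A emits 30000/1001 × 2460 = 73800000/1001 frames; B emits 30 × 2460 = 73800.
Difference = 73800/1001 frames (≈ 73.7263); B is ahead of A.

73800/1001 frames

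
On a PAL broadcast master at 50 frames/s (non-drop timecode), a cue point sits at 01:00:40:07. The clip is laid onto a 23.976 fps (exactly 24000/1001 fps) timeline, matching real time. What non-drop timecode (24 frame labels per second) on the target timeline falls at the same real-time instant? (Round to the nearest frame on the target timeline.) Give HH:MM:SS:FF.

01:00:36:12

Source frame index: (1×3600 + 0×60 + 40) × 50 + 7 = 182007.
Real time: 182007 / (50) = 182007/50 s.
Target frame: (182007/50) × (24000/1001) = 12480480/143 ≈ 87276.084 → 87276.
At 24 labels/s: frame 87276 → 01:00:36:12.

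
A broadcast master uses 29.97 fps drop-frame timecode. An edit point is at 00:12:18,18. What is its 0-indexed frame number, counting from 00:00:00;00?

22136

As if non-drop at 30 labels/s: (0 × 3600 + 12 × 60 + 18) × 30 + 18 = 22158.
Minute boundaries passed: 12; those not divisible by 10: 12 − 1 = 11; dropped labels = 2 × 11 = 22.
Actual frame index = 22158 − 22 = 22136.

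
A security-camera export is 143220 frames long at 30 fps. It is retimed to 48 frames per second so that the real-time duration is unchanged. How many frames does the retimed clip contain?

Target frames = source frames × (target rate / source rate) = 143220 × (48)/(30) = 143220 × 8/5 = 229152.

229152 frames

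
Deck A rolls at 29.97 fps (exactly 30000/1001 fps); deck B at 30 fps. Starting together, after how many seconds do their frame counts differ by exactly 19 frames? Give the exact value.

19019/30 seconds

The gap grows by |30 − 30000/1001| = 30/1001 frames per second.
Time for a 19-frame gap: 19 ÷ (30/1001) = 19019/30 s.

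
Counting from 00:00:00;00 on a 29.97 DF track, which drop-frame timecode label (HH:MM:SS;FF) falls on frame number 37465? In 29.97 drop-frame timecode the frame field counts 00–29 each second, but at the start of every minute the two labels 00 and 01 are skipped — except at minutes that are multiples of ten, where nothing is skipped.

00:20:50;01

Each 10-minute DF block holds 10 × 60 × 30 − 9 × 2 = 17982 frames. 37465 ÷ 17982 → 2 full blocks, remainder 1501.
Within the partial block the first minute is 1800 frames and each further minute 1798, so 0 further minute boundaries passed. Total skipped labels = 18 × 2 + 2 × 0 = 36.
Non-drop label index = 37465 + 36 = 37501; at 30 labels/s that is 00:20:50:01, i.e. DF 00:20:50;01.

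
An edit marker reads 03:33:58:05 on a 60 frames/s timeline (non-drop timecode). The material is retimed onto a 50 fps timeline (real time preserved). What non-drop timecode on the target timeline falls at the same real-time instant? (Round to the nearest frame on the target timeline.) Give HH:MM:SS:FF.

03:33:58:04

Source frame index: (3×3600 + 33×60 + 58) × 60 + 5 = 770285.
Real time: 770285 / (60) = 154057/12 s.
Target frame: (154057/12) × (50) = 3851425/6 ≈ 641904.167 → 641904.
At 50 labels/s: frame 641904 → 03:33:58:04.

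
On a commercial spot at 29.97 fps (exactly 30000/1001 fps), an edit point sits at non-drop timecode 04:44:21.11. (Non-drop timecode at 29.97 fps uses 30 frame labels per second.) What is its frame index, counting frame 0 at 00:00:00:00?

frame 511841

Total seconds to the label: (4 × 3600 + 44 × 60 + 21) = 17061.
Frame index = 17061 × 30 + 11 = 511841.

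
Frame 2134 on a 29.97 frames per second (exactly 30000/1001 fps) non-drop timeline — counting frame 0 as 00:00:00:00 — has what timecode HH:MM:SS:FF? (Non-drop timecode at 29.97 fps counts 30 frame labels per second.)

00:01:11:04

2134 ÷ 30 = 71 full seconds, remainder 4 frames.
71 s = 0 h 1 min 11 s.
Timecode: 00:01:11:04.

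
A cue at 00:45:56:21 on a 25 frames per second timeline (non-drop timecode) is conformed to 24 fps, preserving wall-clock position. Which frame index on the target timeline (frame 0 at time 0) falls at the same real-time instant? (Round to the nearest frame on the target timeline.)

frame 66164

Source frame index: (0×3600 + 45×60 + 56) × 25 + 21 = 68921.
Real time: 68921 / (25) = 68921/25 s.
Target frame: (68921/25) × (24) = 1654104/25 ≈ 66164.160 → 66164.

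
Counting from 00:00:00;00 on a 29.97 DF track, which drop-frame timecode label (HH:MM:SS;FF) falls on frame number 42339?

00:23:32;21

Ten DF minutes hold 17982 frames, so frame 42339 lies in block 2 (frames 35964–53945) with 6375 frames into that block.
The block's first minute is 1800 frames and the rest 1798 each; 6375 frames reaches minute 3, so 2 × 18 + 3 × 2 = 42 labels have been skipped so far.
Adding those back, label number 42339 + 42 = 42381 at 30 labels/s is 1412 s + 21 f = 0 h 23 min 32 s frame 21, i.e. 00:23:32;21.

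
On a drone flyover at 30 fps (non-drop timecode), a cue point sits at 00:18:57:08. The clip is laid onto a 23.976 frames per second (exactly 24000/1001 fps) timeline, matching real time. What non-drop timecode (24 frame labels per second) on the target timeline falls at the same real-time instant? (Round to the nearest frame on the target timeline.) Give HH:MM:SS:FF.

Source frame index: (0×3600 + 18×60 + 57) × 30 + 8 = 34118.
Real time: 34118 / (30) = 17059/15 s.
Target frame: (17059/15) × (24000/1001) = 3899200/143 ≈ 27267.133 → 27267.
At 24 labels/s: frame 27267 → 00:18:56:03.

00:18:56:03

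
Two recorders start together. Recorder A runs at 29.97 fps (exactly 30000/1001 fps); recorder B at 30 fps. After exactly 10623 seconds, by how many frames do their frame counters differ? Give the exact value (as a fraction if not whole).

A emits 30000/1001 × 10623 = 318690000/1001 frames; B emits 30 × 10623 = 318690.
Difference = 318690/1001 frames (≈ 318.3716); B is ahead of A.

318690/1001 frames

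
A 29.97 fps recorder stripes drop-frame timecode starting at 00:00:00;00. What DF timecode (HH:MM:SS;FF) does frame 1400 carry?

00:00:46;20

Ten DF minutes hold 17982 frames, so frame 1400 lies in block 0 (frames 0–17981) with 1400 frames into that block.
The block's first minute is 1800 frames and the rest 1798 each; 1400 frames reaches minute 0, so 0 × 18 + 0 × 2 = 0 labels have been skipped so far.
Adding those back, label number 1400 + 0 = 1400 at 30 labels/s is 46 s + 20 f = 0 h 0 min 46 s frame 20, i.e. 00:00:46;20.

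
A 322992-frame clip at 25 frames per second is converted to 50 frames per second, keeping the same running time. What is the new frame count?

Target frames = source frames × (target rate / source rate) = 322992 × (50)/(25) = 322992 × 2 = 645984.

645984 frames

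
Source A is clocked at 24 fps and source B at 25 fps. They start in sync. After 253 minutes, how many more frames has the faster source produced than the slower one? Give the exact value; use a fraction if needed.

15180 frames

253 min = 15180 s.
A emits 24 × 15180 = 364320 frames; B emits 25 × 15180 = 379500.
Difference = 15180 frames; B is ahead of A.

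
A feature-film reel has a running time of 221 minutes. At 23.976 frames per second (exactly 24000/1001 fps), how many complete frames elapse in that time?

221 min = 13260 s.
Frames = 13260 × 24000/1001 = 24480000/77 ≈ 317922.0779.
Complete frames: 317922.

317922 frames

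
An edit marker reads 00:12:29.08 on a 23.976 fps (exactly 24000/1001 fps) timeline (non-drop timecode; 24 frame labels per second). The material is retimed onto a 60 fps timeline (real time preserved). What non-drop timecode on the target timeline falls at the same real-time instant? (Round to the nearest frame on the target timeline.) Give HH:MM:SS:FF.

Source frame index: (0×3600 + 12×60 + 29) × 24 + 8 = 17984.
Real time: 17984 / (24000/1001) = 281281/375 s.
Target frame: (281281/375) × (60) = 1125124/25 ≈ 45004.960 → 45005.
At 60 labels/s: frame 45005 → 00:12:30:05.

00:12:30:05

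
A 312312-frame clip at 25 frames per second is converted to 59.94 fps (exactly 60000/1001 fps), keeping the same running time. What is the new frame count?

748800 frames

Target frames = source frames × (target rate / source rate) = 312312 × (60000/1001)/(25) = 312312 × 2400/1001 = 748800.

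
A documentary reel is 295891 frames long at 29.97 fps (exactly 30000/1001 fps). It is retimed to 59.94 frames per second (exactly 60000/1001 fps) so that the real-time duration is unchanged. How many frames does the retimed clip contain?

591782 frames

Target frames = source frames × (target rate / source rate) = 295891 × (60000/1001)/(30000/1001) = 295891 × 2 = 591782.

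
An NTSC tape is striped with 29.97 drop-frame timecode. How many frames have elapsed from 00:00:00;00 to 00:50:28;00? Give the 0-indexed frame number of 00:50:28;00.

90750

As if non-drop at 30 labels/s: (0 × 3600 + 50 × 60 + 28) × 30 + 0 = 90840.
Minute boundaries passed: 50; those not divisible by 10: 50 − 5 = 45; dropped labels = 2 × 45 = 90.
Actual frame index = 90840 − 90 = 90750.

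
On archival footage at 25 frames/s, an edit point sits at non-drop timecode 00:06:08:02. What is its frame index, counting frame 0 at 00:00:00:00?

9202

Total seconds to the label: (0 × 3600 + 6 × 60 + 8) = 368.
Frame index = 368 × 25 + 2 = 9202.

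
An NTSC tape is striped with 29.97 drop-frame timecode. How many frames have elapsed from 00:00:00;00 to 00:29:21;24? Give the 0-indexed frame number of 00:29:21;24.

Complete 10-minute blocks: 2, each 17982 frames → 35964.
Remaining 9 whole minutes in the current block: 1800 + 8 × 1798 = 16184 frames.
Within the current minute: 21 × 30 + 24 − 2 = 652 (labels ;00/;01 skipped at this minute). Total = 35964 + 16184 + 652 = 52800.

52800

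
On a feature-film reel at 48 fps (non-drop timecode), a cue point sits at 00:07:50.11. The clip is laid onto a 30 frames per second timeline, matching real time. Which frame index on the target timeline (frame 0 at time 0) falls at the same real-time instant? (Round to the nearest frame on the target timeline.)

frame 14107

Source frame index: (0×3600 + 7×60 + 50) × 48 + 11 = 22571.
Real time: 22571 / (48) = 22571/48 s.
Target frame: (22571/48) × (30) = 112855/8 ≈ 14106.875 → 14107.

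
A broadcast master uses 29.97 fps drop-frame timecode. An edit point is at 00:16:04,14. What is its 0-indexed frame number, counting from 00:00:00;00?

Complete 10-minute blocks: 1, each 17982 frames → 17982.
Remaining 6 whole minutes in the current block: 1800 + 5 × 1798 = 10790 frames.
Within the current minute: 4 × 30 + 14 − 2 = 132 (labels ;00/;01 skipped at this minute). Total = 17982 + 10790 + 132 = 28904.

28904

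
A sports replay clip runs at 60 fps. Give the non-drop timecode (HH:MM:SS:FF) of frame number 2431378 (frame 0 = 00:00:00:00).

2431378 ÷ 60 = 40522 full seconds, remainder 58 frames.
40522 s = 11 h 15 min 22 s.
Timecode: 11:15:22:58.

11:15:22:58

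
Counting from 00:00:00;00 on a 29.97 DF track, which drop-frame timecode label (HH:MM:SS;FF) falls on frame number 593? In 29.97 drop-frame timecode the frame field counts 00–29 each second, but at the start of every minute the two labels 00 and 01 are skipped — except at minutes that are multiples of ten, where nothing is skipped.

Ten DF minutes hold 17982 frames, so frame 593 lies in block 0 (frames 0–17981) with 593 frames into that block.
The block's first minute is 1800 frames and the rest 1798 each; 593 frames reaches minute 0, so 0 × 18 + 0 × 2 = 0 labels have been skipped so far.
Adding those back, label number 593 + 0 = 593 at 30 labels/s is 19 s + 23 f = 0 h 0 min 19 s frame 23, i.e. 00:00:19;23.

00:00:19;23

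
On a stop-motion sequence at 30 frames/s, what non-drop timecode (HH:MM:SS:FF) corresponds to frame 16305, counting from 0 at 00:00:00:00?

00:09:03:15

16305 ÷ 30 = 543 full seconds, remainder 15 frames.
543 s = 0 h 9 min 3 s.
Timecode: 00:09:03:15.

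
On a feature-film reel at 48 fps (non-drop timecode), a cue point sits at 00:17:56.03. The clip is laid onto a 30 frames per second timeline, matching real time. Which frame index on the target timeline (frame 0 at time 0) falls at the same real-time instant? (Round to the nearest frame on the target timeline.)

Source frame index: (0×3600 + 17×60 + 56) × 48 + 3 = 51651.
Real time: 51651 / (48) = 17217/16 s.
Target frame: (17217/16) × (30) = 258255/8 ≈ 32281.875 → 32282.

frame 32282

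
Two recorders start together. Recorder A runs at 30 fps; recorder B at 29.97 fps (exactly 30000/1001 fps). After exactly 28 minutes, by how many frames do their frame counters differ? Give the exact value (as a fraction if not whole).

7200/143 frames

28 min = 1680 s.
A emits 30 × 1680 = 50400 frames; B emits 30000/1001 × 1680 = 7200000/143.
Difference = 7200/143 frames (≈ 50.3497); B is behind A.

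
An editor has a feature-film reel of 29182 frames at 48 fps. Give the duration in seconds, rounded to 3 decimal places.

Running time = 29182 × 1/48 = 14591/24 s ≈ 607.958 s.

607.958 seconds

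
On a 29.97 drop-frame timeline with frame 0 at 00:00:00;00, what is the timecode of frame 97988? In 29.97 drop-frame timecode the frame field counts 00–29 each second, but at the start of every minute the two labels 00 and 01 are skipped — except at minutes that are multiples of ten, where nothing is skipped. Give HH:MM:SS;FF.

Ten DF minutes hold 17982 frames, so frame 97988 lies in block 5 (frames 89910–107891) with 8078 frames into that block.
The block's first minute is 1800 frames and the rest 1798 each; 8078 frames reaches minute 4, so 5 × 18 + 4 × 2 = 98 labels have been skipped so far.
Adding those back, label number 97988 + 98 = 98086 at 30 labels/s is 3269 s + 16 f = 0 h 54 min 29 s frame 16, i.e. 00:54:29;16.

00:54:29;16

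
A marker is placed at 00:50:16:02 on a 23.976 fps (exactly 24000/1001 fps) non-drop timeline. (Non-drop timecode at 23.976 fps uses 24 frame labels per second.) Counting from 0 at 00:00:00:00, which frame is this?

frame 72386

Total seconds to the label: (0 × 3600 + 50 × 60 + 16) = 3016.
Frame index = 3016 × 24 + 2 = 72386.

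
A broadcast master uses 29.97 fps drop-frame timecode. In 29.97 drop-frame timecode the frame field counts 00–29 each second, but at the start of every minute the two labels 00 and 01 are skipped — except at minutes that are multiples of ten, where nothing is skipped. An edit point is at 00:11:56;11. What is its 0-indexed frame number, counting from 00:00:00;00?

21471

As if non-drop at 30 labels/s: (0 × 3600 + 11 × 60 + 56) × 30 + 11 = 21491.
Minute boundaries passed: 11; those not divisible by 10: 11 − 1 = 10; dropped labels = 2 × 10 = 20.
Actual frame index = 21491 − 20 = 21471.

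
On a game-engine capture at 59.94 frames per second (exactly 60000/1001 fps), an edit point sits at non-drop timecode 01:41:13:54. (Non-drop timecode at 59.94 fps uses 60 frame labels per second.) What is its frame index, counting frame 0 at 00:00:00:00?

364434

Total seconds to the label: (1 × 3600 + 41 × 60 + 13) = 6073.
Frame index = 6073 × 60 + 54 = 364434.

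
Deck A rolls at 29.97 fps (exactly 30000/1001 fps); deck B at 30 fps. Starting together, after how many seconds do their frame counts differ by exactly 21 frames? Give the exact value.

700.7 seconds

The gap grows by |30 − 30000/1001| = 30/1001 frames per second.
Time for a 21-frame gap: 21 ÷ (30/1001) = 700.7 s.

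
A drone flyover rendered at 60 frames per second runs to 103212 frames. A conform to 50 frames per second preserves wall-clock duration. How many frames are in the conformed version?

Target frames = source frames × (target rate / source rate) = 103212 × (50)/(60) = 103212 × 5/6 = 86010.

86010 frames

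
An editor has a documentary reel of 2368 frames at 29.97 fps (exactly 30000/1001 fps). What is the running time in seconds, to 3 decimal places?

79.012 seconds

Running time = 2368 × 1001/30000 = 148148/1875 s ≈ 79.012 s.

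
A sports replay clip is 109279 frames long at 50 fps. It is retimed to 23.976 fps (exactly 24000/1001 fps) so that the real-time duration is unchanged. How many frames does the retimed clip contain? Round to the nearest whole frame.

Frames at target rate = 109279 × (24000/1001) / (50) = 52453920/1001 ≈ 52401.518.
Nearest whole frame: 52402.

52402 frames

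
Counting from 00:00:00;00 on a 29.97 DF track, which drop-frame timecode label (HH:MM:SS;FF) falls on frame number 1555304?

14:24:55;10

Ten DF minutes hold 17982 frames, so frame 1555304 lies in block 86 (frames 1546452–1564433) with 8852 frames into that block.
The block's first minute is 1800 frames and the rest 1798 each; 8852 frames reaches minute 4, so 86 × 18 + 4 × 2 = 1556 labels have been skipped so far.
Adding those back, label number 1555304 + 1556 = 1556860 at 30 labels/s is 51895 s + 10 f = 14 h 24 min 55 s frame 10, i.e. 14:24:55;10.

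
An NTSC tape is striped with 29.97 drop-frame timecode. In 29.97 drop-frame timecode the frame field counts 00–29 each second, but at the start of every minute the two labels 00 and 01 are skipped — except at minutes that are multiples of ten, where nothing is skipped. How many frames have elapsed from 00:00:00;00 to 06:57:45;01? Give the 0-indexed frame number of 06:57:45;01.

751199

As if non-drop at 30 labels/s: (6 × 3600 + 57 × 60 + 45) × 30 + 1 = 751951.
Minute boundaries passed: 417; those not divisible by 10: 417 − 41 = 376; dropped labels = 2 × 376 = 752.
Actual frame index = 751951 − 752 = 751199.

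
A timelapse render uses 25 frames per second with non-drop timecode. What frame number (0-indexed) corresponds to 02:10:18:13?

195463

Total seconds to the label: (2 × 3600 + 10 × 60 + 18) = 7818.
Frame index = 7818 × 25 + 13 = 195463.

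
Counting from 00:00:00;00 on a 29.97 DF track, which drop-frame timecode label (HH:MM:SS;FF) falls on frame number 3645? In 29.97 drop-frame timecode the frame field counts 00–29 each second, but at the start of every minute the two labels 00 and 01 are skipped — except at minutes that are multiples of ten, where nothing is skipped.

00:02:01;19

Ten DF minutes hold 17982 frames, so frame 3645 lies in block 0 (frames 0–17981) with 3645 frames into that block.
The block's first minute is 1800 frames and the rest 1798 each; 3645 frames reaches minute 2, so 0 × 18 + 2 × 2 = 4 labels have been skipped so far.
Adding those back, label number 3645 + 4 = 3649 at 30 labels/s is 121 s + 19 f = 0 h 2 min 1 s frame 19, i.e. 00:02:01;19.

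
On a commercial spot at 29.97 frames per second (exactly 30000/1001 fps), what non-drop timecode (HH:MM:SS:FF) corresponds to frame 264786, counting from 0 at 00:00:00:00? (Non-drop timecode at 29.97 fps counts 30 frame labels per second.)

02:27:06:06

264786 ÷ 30 = 8826 full seconds, remainder 6 frames.
8826 s = 2 h 27 min 6 s.
Timecode: 02:27:06:06.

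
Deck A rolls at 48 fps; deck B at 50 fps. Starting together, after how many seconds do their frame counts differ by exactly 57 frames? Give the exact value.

The gap grows by |50 − 48| = 2 frames per second.
Time for a 57-frame gap: 57 ÷ (2) = 28.5 s.

28.5 seconds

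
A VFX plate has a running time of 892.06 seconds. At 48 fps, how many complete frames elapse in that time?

Frames = 892.06 × 48 = 1070472/25 ≈ 42818.8800.
Complete frames: 42818.

42818 frames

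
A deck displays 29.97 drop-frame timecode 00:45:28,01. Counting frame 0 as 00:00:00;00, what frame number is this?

81759

As if non-drop at 30 labels/s: (0 × 3600 + 45 × 60 + 28) × 30 + 1 = 81841.
Minute boundaries passed: 45; those not divisible by 10: 45 − 4 = 41; dropped labels = 2 × 41 = 82.
Actual frame index = 81841 − 82 = 81759.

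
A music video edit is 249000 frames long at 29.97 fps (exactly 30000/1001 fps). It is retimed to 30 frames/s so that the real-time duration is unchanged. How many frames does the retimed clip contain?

249249 frames

Target frames = source frames × (target rate / source rate) = 249000 × (30)/(30000/1001) = 249000 × 1001/1000 = 249249.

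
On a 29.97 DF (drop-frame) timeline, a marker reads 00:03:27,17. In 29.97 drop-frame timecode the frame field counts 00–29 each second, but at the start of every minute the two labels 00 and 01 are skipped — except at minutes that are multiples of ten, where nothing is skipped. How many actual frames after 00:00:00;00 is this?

6221

As if non-drop at 30 labels/s: (0 × 3600 + 3 × 60 + 27) × 30 + 17 = 6227.
Minute boundaries passed: 3; those not divisible by 10: 3 − 0 = 3; dropped labels = 2 × 3 = 6.
Actual frame index = 6227 − 6 = 6221.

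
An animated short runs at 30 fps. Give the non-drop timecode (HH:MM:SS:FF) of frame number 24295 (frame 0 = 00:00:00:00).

24295 ÷ 30 = 809 full seconds, remainder 25 frames.
809 s = 0 h 13 min 29 s.
Timecode: 00:13:29:25.

00:13:29:25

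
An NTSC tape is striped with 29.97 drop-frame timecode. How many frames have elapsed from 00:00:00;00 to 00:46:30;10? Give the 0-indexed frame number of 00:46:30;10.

Complete 10-minute blocks: 4, each 17982 frames → 71928.
Remaining 6 whole minutes in the current block: 1800 + 5 × 1798 = 10790 frames.
Within the current minute: 30 × 30 + 10 − 2 = 908 (labels ;00/;01 skipped at this minute). Total = 71928 + 10790 + 908 = 83626.

83626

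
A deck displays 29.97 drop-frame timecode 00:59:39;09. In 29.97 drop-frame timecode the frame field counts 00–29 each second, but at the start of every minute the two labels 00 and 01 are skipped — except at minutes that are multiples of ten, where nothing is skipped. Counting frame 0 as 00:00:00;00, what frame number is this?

Complete 10-minute blocks: 5, each 17982 frames → 89910.
Remaining 9 whole minutes in the current block: 1800 + 8 × 1798 = 16184 frames.
Within the current minute: 39 × 30 + 9 − 2 = 1177 (labels ;00/;01 skipped at this minute). Total = 89910 + 16184 + 1177 = 107271.

107271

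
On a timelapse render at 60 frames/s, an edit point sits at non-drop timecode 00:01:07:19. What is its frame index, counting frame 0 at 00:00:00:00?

Total seconds to the label: (0 × 3600 + 1 × 60 + 7) = 67.
Frame index = 67 × 60 + 19 = 4039.

frame 4039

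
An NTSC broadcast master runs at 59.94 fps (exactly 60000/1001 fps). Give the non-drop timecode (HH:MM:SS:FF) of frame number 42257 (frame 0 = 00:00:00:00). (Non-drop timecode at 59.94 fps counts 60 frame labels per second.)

00:11:44:17

42257 ÷ 60 = 704 full seconds, remainder 17 frames.
704 s = 0 h 11 min 44 s.
Timecode: 00:11:44:17.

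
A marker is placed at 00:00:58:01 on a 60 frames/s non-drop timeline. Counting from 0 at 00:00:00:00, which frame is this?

Total seconds to the label: (0 × 3600 + 0 × 60 + 58) = 58.
Frame index = 58 × 60 + 1 = 3481.

frame 3481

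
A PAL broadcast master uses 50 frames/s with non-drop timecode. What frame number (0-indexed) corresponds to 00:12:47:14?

38364

Total seconds to the label: (0 × 3600 + 12 × 60 + 47) = 767.
Frame index = 767 × 50 + 14 = 38364.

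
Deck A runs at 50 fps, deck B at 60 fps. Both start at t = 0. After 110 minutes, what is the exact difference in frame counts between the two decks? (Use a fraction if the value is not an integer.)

110 min = 6600 s.
A emits 50 × 6600 = 330000 frames; B emits 60 × 6600 = 396000.
Difference = 66000 frames; B is ahead of A.

66000 frames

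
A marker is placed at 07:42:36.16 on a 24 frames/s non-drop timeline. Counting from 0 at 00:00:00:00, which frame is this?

Total seconds to the label: (7 × 3600 + 42 × 60 + 36) = 27756.
Frame index = 27756 × 24 + 16 = 666160.

frame 666160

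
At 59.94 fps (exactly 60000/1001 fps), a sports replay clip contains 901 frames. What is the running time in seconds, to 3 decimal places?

15.032 seconds

Running time = 901 × 1001/60000 = 901901/60000 s ≈ 15.032 s.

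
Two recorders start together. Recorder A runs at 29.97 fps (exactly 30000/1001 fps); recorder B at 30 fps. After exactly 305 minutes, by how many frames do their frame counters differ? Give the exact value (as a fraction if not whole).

305 min = 18300 s.
A emits 30000/1001 × 18300 = 549000000/1001 frames; B emits 30 × 18300 = 549000.
Difference = 549000/1001 frames (≈ 548.4515); B is ahead of A.

549000/1001 frames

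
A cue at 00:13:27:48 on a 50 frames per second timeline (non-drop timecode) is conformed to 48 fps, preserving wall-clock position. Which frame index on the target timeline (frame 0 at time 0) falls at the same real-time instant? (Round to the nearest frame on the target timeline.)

frame 38782

Source frame index: (0×3600 + 13×60 + 27) × 50 + 48 = 40398.
Real time: 40398 / (50) = 20199/25 s.
Target frame: (20199/25) × (48) = 969552/25 ≈ 38782.080 → 38782.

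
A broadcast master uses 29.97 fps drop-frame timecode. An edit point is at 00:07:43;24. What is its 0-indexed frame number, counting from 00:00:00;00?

13900

As if non-drop at 30 labels/s: (0 × 3600 + 7 × 60 + 43) × 30 + 24 = 13914.
Minute boundaries passed: 7; those not divisible by 10: 7 − 0 = 7; dropped labels = 2 × 7 = 14.
Actual frame index = 13914 − 14 = 13900.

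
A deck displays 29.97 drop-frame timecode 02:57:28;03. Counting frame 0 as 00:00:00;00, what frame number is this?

As if non-drop at 30 labels/s: (2 × 3600 + 57 × 60 + 28) × 30 + 3 = 319443.
Minute boundaries passed: 177; those not divisible by 10: 177 − 17 = 160; dropped labels = 2 × 160 = 320.
Actual frame index = 319443 − 320 = 319123.

319123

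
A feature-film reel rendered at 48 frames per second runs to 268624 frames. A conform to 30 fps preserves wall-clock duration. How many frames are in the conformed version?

Target frames = source frames × (target rate / source rate) = 268624 × (30)/(48) = 268624 × 5/8 = 167890.

167890 frames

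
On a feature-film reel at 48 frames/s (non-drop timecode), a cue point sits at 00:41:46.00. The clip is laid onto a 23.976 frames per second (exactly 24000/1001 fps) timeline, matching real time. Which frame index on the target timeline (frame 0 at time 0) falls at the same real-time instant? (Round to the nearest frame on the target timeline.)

frame 60084

Source frame index: (0×3600 + 41×60 + 46) × 48 + 0 = 120288.
Real time: 120288 / (48) = 2506 s.
Target frame: (2506) × (24000/1001) = 8592000/143 ≈ 60083.916 → 60084.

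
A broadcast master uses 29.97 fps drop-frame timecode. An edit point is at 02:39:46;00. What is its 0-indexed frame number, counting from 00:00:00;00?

287292

As if non-drop at 30 labels/s: (2 × 3600 + 39 × 60 + 46) × 30 + 0 = 287580.
Minute boundaries passed: 159; those not divisible by 10: 159 − 15 = 144; dropped labels = 2 × 144 = 288.
Actual frame index = 287580 − 288 = 287292.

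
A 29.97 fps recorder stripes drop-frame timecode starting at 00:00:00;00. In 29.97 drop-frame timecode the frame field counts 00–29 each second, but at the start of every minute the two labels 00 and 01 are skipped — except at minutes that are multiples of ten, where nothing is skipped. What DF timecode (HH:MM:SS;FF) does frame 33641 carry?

Each 10-minute DF block holds 10 × 60 × 30 − 9 × 2 = 17982 frames. 33641 ÷ 17982 → 1 full block, remainder 15659.
Within the partial block the first minute is 1800 frames and each further minute 1798, so 8 further minute boundaries passed. Total skipped labels = 18 × 1 + 2 × 8 = 34.
Non-drop label index = 33641 + 34 = 33675; at 30 labels/s that is 00:18:42:15, i.e. DF 00:18:42;15.

00:18:42;15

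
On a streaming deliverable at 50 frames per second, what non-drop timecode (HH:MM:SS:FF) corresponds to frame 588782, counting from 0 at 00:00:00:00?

588782 ÷ 50 = 11775 full seconds, remainder 32 frames.
11775 s = 3 h 16 min 15 s.
Timecode: 03:16:15:32.

03:16:15:32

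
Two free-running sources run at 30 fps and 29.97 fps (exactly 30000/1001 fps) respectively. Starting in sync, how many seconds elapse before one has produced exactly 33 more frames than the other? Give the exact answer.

The gap grows by |30000/1001 − 30| = 30/1001 frames per second.
Time for a 33-frame gap: 33 ÷ (30/1001) = 1101.1 s.

1101.1 seconds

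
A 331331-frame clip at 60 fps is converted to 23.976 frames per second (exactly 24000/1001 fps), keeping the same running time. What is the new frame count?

Target frames = source frames × (target rate / source rate) = 331331 × (24000/1001)/(60) = 331331 × 400/1001 = 132400.

132400 frames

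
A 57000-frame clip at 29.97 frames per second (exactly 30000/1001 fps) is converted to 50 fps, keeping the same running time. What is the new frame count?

95095 frames

Target frames = source frames × (target rate / source rate) = 57000 × (50)/(30000/1001) = 57000 × 1001/600 = 95095.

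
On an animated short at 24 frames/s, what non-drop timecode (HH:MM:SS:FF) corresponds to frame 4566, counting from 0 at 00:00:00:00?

4566 ÷ 24 = 190 full seconds, remainder 6 frames.
190 s = 0 h 3 min 10 s.
Timecode: 00:03:10:06.

00:03:10:06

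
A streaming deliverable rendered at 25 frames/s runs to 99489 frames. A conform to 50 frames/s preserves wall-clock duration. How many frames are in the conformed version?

Target frames = source frames × (target rate / source rate) = 99489 × (50)/(25) = 99489 × 2 = 198978.

198978 frames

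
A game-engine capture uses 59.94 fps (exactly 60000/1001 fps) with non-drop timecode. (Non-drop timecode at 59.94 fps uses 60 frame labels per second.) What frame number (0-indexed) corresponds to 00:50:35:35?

Total seconds to the label: (0 × 3600 + 50 × 60 + 35) = 3035.
Frame index = 3035 × 60 + 35 = 182135.

182135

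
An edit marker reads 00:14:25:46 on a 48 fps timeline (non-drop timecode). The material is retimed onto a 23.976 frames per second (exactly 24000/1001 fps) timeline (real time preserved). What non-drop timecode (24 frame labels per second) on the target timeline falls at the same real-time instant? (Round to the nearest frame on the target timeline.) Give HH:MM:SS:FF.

00:14:25:02

Source frame index: (0×3600 + 14×60 + 25) × 48 + 46 = 41566.
Real time: 41566 / (48) = 20783/24 s.
Target frame: (20783/24) × (24000/1001) = 2969000/143 ≈ 20762.238 → 20762.
At 24 labels/s: frame 20762 → 00:14:25:02.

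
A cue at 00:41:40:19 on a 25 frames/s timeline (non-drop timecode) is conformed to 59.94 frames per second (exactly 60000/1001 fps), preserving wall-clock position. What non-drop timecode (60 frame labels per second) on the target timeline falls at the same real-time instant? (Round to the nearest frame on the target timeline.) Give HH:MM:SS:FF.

Source frame index: (0×3600 + 41×60 + 40) × 25 + 19 = 62519.
Real time: 62519 / (25) = 62519/25 s.
Target frame: (62519/25) × (60000/1001) = 150045600/1001 ≈ 149895.704 → 149896.
At 60 labels/s: frame 149896 → 00:41:38:16.

00:41:38:16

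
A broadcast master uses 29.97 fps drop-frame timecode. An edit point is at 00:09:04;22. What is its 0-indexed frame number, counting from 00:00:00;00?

16324

As if non-drop at 30 labels/s: (0 × 3600 + 9 × 60 + 4) × 30 + 22 = 16342.
Minute boundaries passed: 9; those not divisible by 10: 9 − 0 = 9; dropped labels = 2 × 9 = 18.
Actual frame index = 16342 − 18 = 16324.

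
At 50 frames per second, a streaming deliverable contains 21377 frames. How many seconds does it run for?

427.54 seconds

Running time = 21377 / (50) = 427.54 s.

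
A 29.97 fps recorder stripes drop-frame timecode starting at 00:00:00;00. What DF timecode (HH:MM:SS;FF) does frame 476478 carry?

04:24:58;14

Each 10-minute DF block holds 10 × 60 × 30 − 9 × 2 = 17982 frames. 476478 ÷ 17982 → 26 full blocks, remainder 8946.
Within the partial block the first minute is 1800 frames and each further minute 1798, so 4 further minute boundaries passed. Total skipped labels = 18 × 26 + 2 × 4 = 476.
Non-drop label index = 476478 + 476 = 476954; at 30 labels/s that is 04:24:58:14, i.e. DF 04:24:58;14.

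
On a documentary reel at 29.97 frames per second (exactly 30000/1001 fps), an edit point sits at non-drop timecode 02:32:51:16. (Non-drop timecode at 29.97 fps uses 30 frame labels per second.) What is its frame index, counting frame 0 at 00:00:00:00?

Total seconds to the label: (2 × 3600 + 32 × 60 + 51) = 9171.
Frame index = 9171 × 30 + 16 = 275146.

275146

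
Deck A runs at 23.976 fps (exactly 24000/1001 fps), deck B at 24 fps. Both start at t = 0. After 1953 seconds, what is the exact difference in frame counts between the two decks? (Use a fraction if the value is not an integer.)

A emits 24000/1001 × 1953 = 6696000/143 frames; B emits 24 × 1953 = 46872.
Difference = 6696/143 frames (≈ 46.8252); B is ahead of A.

6696/143 frames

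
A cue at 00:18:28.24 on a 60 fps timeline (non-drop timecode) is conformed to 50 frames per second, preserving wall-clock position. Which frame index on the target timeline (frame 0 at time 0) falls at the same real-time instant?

frame 55420

Source frame index: (0×3600 + 18×60 + 28) × 60 + 24 = 66504.
Real time: 66504 / (60) = 5542/5 s.
Target frame: (5542/5) × (50) = 55420.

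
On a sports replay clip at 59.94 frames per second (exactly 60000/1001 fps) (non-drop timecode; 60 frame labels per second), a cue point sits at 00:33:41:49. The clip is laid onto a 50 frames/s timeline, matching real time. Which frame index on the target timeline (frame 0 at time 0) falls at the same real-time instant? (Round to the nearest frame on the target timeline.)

frame 101192

Source frame index: (0×3600 + 33×60 + 41) × 60 + 49 = 121309.
Real time: 121309 / (60000/1001) = 121430309/60000 s.
Target frame: (121430309/60000) × (50) = 121430309/1200 ≈ 101191.924 → 101192.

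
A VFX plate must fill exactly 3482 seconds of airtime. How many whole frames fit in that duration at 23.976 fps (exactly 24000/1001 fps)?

Frames = 3482 × 24000/1001 = 83568000/1001 ≈ 83484.5155.
Complete frames: 83484.

83484 frames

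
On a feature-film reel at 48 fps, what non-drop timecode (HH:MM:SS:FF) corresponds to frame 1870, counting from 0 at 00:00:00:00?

1870 ÷ 48 = 38 full seconds, remainder 46 frames.
38 s = 0 h 0 min 38 s.
Timecode: 00:00:38:46.

00:00:38:46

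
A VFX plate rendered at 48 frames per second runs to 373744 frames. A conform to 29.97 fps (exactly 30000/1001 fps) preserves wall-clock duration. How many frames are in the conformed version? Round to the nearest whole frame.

Frames at target rate = 373744 × (30000/1001) / (48) = 33370000/143 ≈ 233356.643.
Nearest whole frame: 233357.

233357 frames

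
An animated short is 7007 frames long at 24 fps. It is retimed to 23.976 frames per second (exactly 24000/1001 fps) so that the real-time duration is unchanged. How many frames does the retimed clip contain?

Target frames = source frames × (target rate / source rate) = 7007 × (24000/1001)/(24) = 7007 × 1000/1001 = 7000.

7000 frames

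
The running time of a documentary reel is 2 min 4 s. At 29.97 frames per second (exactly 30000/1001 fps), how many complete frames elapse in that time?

3716 frames

2 min 4 s = 124 s.
Frames = 124 × 30000/1001 = 3720000/1001 ≈ 3716.2837.
Complete frames: 3716.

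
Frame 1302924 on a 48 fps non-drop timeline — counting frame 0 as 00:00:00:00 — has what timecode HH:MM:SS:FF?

1302924 ÷ 48 = 27144 full seconds, remainder 12 frames.
27144 s = 7 h 32 min 24 s.
Timecode: 07:32:24:12.

07:32:24:12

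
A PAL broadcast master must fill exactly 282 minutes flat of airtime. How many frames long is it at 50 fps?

282 min = 16920 s.
Frames = 16920 × 50 = 846000.

846000 frames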